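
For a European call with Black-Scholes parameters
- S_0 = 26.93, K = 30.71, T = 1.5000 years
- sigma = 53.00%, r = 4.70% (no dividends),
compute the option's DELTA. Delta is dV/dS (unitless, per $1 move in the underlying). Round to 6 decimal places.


Answer: Delta = 0.591272

Derivation:
d1 = 0.2308183030; d2 = -0.4182964789
phi(d1) = 0.3884553373; exp(-qT) = 1.0000000000; exp(-rT) = 0.9319277395
N(d1) = 0.5912720193
Delta = exp(-qT) * N(d1) = 1.0000000000 * 0.5912720193 = 0.591272


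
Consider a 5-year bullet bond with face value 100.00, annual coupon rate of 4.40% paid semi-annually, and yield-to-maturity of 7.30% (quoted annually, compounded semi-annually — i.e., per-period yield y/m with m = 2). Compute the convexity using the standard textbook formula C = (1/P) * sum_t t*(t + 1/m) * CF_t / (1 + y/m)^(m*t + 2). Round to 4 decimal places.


Coupon per period c = face * coupon_rate / m = 2.200000
Periods per year m = 2; per-period yield y/m = 0.036500
Number of cashflows N = 10
Cashflows (t years, CF_t, discount factor 1/(1+y/m)^(m*t), PV):
  t = 0.5000: CF_t = 2.200000, DF = 0.964785, PV = 2.122528
  t = 1.0000: CF_t = 2.200000, DF = 0.930811, PV = 2.047784
  t = 1.5000: CF_t = 2.200000, DF = 0.898033, PV = 1.975672
  t = 2.0000: CF_t = 2.200000, DF = 0.866409, PV = 1.906099
  t = 2.5000: CF_t = 2.200000, DF = 0.835898, PV = 1.838976
  t = 3.0000: CF_t = 2.200000, DF = 0.806462, PV = 1.774217
  t = 3.5000: CF_t = 2.200000, DF = 0.778063, PV = 1.711739
  t = 4.0000: CF_t = 2.200000, DF = 0.750664, PV = 1.651461
  t = 4.5000: CF_t = 2.200000, DF = 0.724230, PV = 1.593305
  t = 5.0000: CF_t = 102.200000, DF = 0.698726, PV = 71.409802
Price P = sum_t PV_t = 88.031583
Convexity numerator sum_t t*(t + 1/m) * CF_t / (1+y/m)^(m*t + 2):
  t = 0.5000: term = 0.987836
  t = 1.0000: term = 2.859149
  t = 1.5000: term = 5.516929
  t = 2.0000: term = 8.871087
  t = 2.5000: term = 12.838042
  t = 3.0000: term = 17.340337
  t = 3.5000: term = 22.306270
  t = 4.0000: term = 27.669552
  t = 4.5000: term = 33.368972
  t = 5.0000: term = 1827.897810
Convexity = (1/P) * sum = 1959.655983 / 88.031583 = 22.260829

Answer: Convexity = 22.2608


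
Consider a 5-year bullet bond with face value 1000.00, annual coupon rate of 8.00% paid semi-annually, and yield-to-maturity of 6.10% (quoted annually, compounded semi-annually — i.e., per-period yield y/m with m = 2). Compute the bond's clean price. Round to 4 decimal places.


Answer: Price = 1080.8305

Derivation:
Coupon per period c = face * coupon_rate / m = 40.000000
Periods per year m = 2; per-period yield y/m = 0.030500
Number of cashflows N = 10
Cashflows (t years, CF_t, discount factor 1/(1+y/m)^(m*t), PV):
  t = 0.5000: CF_t = 40.000000, DF = 0.970403, PV = 38.816109
  t = 1.0000: CF_t = 40.000000, DF = 0.941681, PV = 37.667257
  t = 1.5000: CF_t = 40.000000, DF = 0.913810, PV = 36.552409
  t = 2.0000: CF_t = 40.000000, DF = 0.886764, PV = 35.470557
  t = 2.5000: CF_t = 40.000000, DF = 0.860518, PV = 34.420725
  t = 3.0000: CF_t = 40.000000, DF = 0.835049, PV = 33.401965
  t = 3.5000: CF_t = 40.000000, DF = 0.810334, PV = 32.413357
  t = 4.0000: CF_t = 40.000000, DF = 0.786350, PV = 31.454010
  t = 4.5000: CF_t = 40.000000, DF = 0.763076, PV = 30.523057
  t = 5.0000: CF_t = 1040.000000, DF = 0.740491, PV = 770.111091
Price P = sum_t PV_t = 1080.830537


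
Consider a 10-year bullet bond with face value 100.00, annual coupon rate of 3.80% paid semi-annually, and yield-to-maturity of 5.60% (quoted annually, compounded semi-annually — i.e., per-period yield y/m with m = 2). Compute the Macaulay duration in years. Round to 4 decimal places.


Coupon per period c = face * coupon_rate / m = 1.900000
Periods per year m = 2; per-period yield y/m = 0.028000
Number of cashflows N = 20
Cashflows (t years, CF_t, discount factor 1/(1+y/m)^(m*t), PV):
  t = 0.5000: CF_t = 1.900000, DF = 0.972763, PV = 1.848249
  t = 1.0000: CF_t = 1.900000, DF = 0.946267, PV = 1.797908
  t = 1.5000: CF_t = 1.900000, DF = 0.920493, PV = 1.748937
  t = 2.0000: CF_t = 1.900000, DF = 0.895422, PV = 1.701301
  t = 2.5000: CF_t = 1.900000, DF = 0.871033, PV = 1.654962
  t = 3.0000: CF_t = 1.900000, DF = 0.847308, PV = 1.609885
  t = 3.5000: CF_t = 1.900000, DF = 0.824230, PV = 1.566036
  t = 4.0000: CF_t = 1.900000, DF = 0.801780, PV = 1.523382
  t = 4.5000: CF_t = 1.900000, DF = 0.779941, PV = 1.481889
  t = 5.0000: CF_t = 1.900000, DF = 0.758698, PV = 1.441526
  t = 5.5000: CF_t = 1.900000, DF = 0.738033, PV = 1.402263
  t = 6.0000: CF_t = 1.900000, DF = 0.717931, PV = 1.364069
  t = 6.5000: CF_t = 1.900000, DF = 0.698376, PV = 1.326915
  t = 7.0000: CF_t = 1.900000, DF = 0.679354, PV = 1.290773
  t = 7.5000: CF_t = 1.900000, DF = 0.660851, PV = 1.255616
  t = 8.0000: CF_t = 1.900000, DF = 0.642851, PV = 1.221416
  t = 8.5000: CF_t = 1.900000, DF = 0.625341, PV = 1.188148
  t = 9.0000: CF_t = 1.900000, DF = 0.608309, PV = 1.155786
  t = 9.5000: CF_t = 1.900000, DF = 0.591740, PV = 1.124306
  t = 10.0000: CF_t = 101.900000, DF = 0.575622, PV = 58.655925
Price P = sum_t PV_t = 86.359292
Macaulay numerator sum_t t * PV_t:
  t * PV_t at t = 0.5000: 0.924125
  t * PV_t at t = 1.0000: 1.797908
  t * PV_t at t = 1.5000: 2.623406
  t * PV_t at t = 2.0000: 3.402602
  t * PV_t at t = 2.5000: 4.137405
  t * PV_t at t = 3.0000: 4.829656
  t * PV_t at t = 3.5000: 5.481127
  t * PV_t at t = 4.0000: 6.093526
  t * PV_t at t = 4.5000: 6.668499
  t * PV_t at t = 5.0000: 7.207630
  t * PV_t at t = 5.5000: 7.712444
  t * PV_t at t = 6.0000: 8.184412
  t * PV_t at t = 6.5000: 8.624948
  t * PV_t at t = 7.0000: 9.035414
  t * PV_t at t = 7.5000: 9.417121
  t * PV_t at t = 8.0000: 9.771332
  t * PV_t at t = 8.5000: 10.099261
  t * PV_t at t = 9.0000: 10.402077
  t * PV_t at t = 9.5000: 10.680904
  t * PV_t at t = 10.0000: 586.559254
Macaulay duration D = (sum_t t * PV_t) / P = 713.653047 / 86.359292 = 8.263767

Answer: Macaulay duration = 8.2638 years


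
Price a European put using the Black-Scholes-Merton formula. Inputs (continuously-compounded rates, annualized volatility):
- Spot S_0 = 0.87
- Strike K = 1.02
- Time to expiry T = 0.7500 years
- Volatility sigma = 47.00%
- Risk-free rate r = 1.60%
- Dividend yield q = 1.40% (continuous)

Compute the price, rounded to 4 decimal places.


d1 = (ln(S/K) + (r - q + 0.5*sigma^2) * T) / (sigma * sqrt(T)) = -0.18359049
d2 = d1 - sigma * sqrt(T) = -0.59062243
exp(-rT) = 0.98807171; exp(-qT) = 0.98955493
P = K * exp(-rT) * N(-d2) - S_0 * exp(-qT) * N(-d1)
N(-d1) = 0.57283264; N(-d2) = 0.72261328
P = 1.0200 * 0.98807171 * 0.72261328 - 0.8700 * 0.98955493 * 0.57283264 = 0.2351

Answer: Price = 0.2351


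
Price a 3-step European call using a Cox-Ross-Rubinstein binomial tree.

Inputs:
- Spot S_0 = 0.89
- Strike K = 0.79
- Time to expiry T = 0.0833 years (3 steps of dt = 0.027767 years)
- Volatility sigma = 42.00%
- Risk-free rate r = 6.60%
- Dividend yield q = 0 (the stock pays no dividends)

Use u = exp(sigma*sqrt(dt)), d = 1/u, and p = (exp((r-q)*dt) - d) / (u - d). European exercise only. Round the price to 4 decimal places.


dt = T/N = 0.027767
u = exp(sigma*sqrt(dt)) = 1.072493; d = 1/u = 0.932407
p = (exp((r-q)*dt) - d) / (u - d) = 0.495605
Discount per step: exp(-r*dt) = 0.998169
Stock lattice S(k, i) with i counting down-moves:
  k=0: S(0,0) = 0.8900
  k=1: S(1,0) = 0.9545; S(1,1) = 0.8298
  k=2: S(2,0) = 1.0237; S(2,1) = 0.8900; S(2,2) = 0.7738
  k=3: S(3,0) = 1.0979; S(3,1) = 0.9545; S(3,2) = 0.8298; S(3,3) = 0.7215
Terminal payoffs V(N, i) = max(S_T - K, 0):
  V(3,0) = 0.307927; V(3,1) = 0.164519; V(3,2) = 0.039842; V(3,3) = 0.000000
Backward induction: V(k, i) = exp(-r*dt) * [p * V(k+1, i) + (1-p) * V(k+1, i+1)].
  V(2,0) = exp(-r*dt) * [p*0.307927 + (1-p)*0.164519] = 0.235161
  V(2,1) = exp(-r*dt) * [p*0.164519 + (1-p)*0.039842] = 0.101446
  V(2,2) = exp(-r*dt) * [p*0.039842 + (1-p)*0.000000] = 0.019710
  V(1,0) = exp(-r*dt) * [p*0.235161 + (1-p)*0.101446] = 0.167409
  V(1,1) = exp(-r*dt) * [p*0.101446 + (1-p)*0.019710] = 0.060109
  V(0,0) = exp(-r*dt) * [p*0.167409 + (1-p)*0.060109] = 0.113080

Answer: Price = V(0,0) = 0.1131


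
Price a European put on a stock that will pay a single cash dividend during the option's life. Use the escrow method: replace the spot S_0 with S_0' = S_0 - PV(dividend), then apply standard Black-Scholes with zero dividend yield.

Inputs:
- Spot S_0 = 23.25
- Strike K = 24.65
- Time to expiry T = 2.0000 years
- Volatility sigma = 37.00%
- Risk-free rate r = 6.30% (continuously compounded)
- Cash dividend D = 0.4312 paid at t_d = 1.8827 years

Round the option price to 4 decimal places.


PV(D) = D * exp(-r * t_d) = 0.4312 * 0.88815402 = 0.38297202
S_0' = S_0 - PV(D) = 23.2500 - 0.38297202 = 22.86702798
d1 = (ln(S_0'/K) + (r + sigma^2/2)*T) / (sigma*sqrt(T)) = 0.35894106
d2 = d1 - sigma*sqrt(T) = -0.16431796
exp(-rT) = 0.88161485
N(-d1) = 0.35981959; N(-d2) = 0.56525958
P = K * exp(-rT) * N(-d2) - S_0' * N(-d1) = 24.6500 * 0.88161485 * 0.56525958 - 22.86702798 * 0.35981959 = 4.0561

Answer: Price = 4.0561


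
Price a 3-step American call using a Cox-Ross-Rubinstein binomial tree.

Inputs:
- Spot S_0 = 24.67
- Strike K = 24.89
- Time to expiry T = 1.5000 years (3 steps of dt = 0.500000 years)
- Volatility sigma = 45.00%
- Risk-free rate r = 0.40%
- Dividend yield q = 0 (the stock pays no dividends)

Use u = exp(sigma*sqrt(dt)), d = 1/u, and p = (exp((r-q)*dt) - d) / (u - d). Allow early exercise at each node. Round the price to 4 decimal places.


dt = T/N = 0.500000
u = exp(sigma*sqrt(dt)) = 1.374648; d = 1/u = 0.727459
p = (exp((r-q)*dt) - d) / (u - d) = 0.424208
Discount per step: exp(-r*dt) = 0.998002
Stock lattice S(k, i) with i counting down-moves:
  k=0: S(0,0) = 24.6700
  k=1: S(1,0) = 33.9126; S(1,1) = 17.9464
  k=2: S(2,0) = 46.6179; S(2,1) = 24.6700; S(2,2) = 13.0553
  k=3: S(3,0) = 64.0832; S(3,1) = 33.9126; S(3,2) = 17.9464; S(3,3) = 9.4972
Terminal payoffs V(N, i) = max(S_T - K, 0):
  V(3,0) = 39.193190; V(3,1) = 9.022578; V(3,2) = 0.000000; V(3,3) = 0.000000
Backward induction: V(k, i) = exp(-r*dt) * [p * V(k+1, i) + (1-p) * V(k+1, i+1)]; then take max(V_cont, immediate exercise) for American.
  V(2,0) = exp(-r*dt) * [p*39.193190 + (1-p)*9.022578] = 21.777604; exercise = 21.727874; V(2,0) = max -> 21.777604
  V(2,1) = exp(-r*dt) * [p*9.022578 + (1-p)*0.000000] = 3.819806; exercise = 0.000000; V(2,1) = max -> 3.819806
  V(2,2) = exp(-r*dt) * [p*0.000000 + (1-p)*0.000000] = 0.000000; exercise = 0.000000; V(2,2) = max -> 0.000000
  V(1,0) = exp(-r*dt) * [p*21.777604 + (1-p)*3.819806] = 11.414801; exercise = 9.022578; V(1,0) = max -> 11.414801
  V(1,1) = exp(-r*dt) * [p*3.819806 + (1-p)*0.000000] = 1.617156; exercise = 0.000000; V(1,1) = max -> 1.617156
  V(0,0) = exp(-r*dt) * [p*11.414801 + (1-p)*1.617156] = 5.761863; exercise = 0.000000; V(0,0) = max -> 5.761863

Answer: Price = V(0,0) = 5.7619


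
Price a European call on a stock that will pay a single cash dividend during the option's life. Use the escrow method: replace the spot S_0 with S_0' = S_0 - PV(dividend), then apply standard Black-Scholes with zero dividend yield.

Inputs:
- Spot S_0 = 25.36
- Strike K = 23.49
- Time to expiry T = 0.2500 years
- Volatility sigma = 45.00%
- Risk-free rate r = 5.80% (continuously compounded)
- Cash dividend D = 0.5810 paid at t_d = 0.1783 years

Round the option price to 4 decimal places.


PV(D) = D * exp(-r * t_d) = 0.5810 * 0.98971189 = 0.57502261
S_0' = S_0 - PV(D) = 25.3600 - 0.57502261 = 24.78497739
d1 = (ln(S_0'/K) + (r + sigma^2/2)*T) / (sigma*sqrt(T)) = 0.41544631
d2 = d1 - sigma*sqrt(T) = 0.19044631
exp(-rT) = 0.98560462
N(d1) = 0.66109240; N(d2) = 0.57552030
C = S_0' * N(d1) - K * exp(-rT) * N(d2) = 24.78497739 * 0.66109240 - 23.4900 * 0.98560462 * 0.57552030 = 3.0608

Answer: Price = 3.0608


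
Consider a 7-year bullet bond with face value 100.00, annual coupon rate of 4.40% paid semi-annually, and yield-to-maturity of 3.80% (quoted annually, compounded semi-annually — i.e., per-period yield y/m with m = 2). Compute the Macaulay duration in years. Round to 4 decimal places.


Answer: Macaulay duration = 6.1195 years

Derivation:
Coupon per period c = face * coupon_rate / m = 2.200000
Periods per year m = 2; per-period yield y/m = 0.019000
Number of cashflows N = 14
Cashflows (t years, CF_t, discount factor 1/(1+y/m)^(m*t), PV):
  t = 0.5000: CF_t = 2.200000, DF = 0.981354, PV = 2.158979
  t = 1.0000: CF_t = 2.200000, DF = 0.963056, PV = 2.118724
  t = 1.5000: CF_t = 2.200000, DF = 0.945099, PV = 2.079218
  t = 2.0000: CF_t = 2.200000, DF = 0.927477, PV = 2.040450
  t = 2.5000: CF_t = 2.200000, DF = 0.910184, PV = 2.002404
  t = 3.0000: CF_t = 2.200000, DF = 0.893213, PV = 1.965068
  t = 3.5000: CF_t = 2.200000, DF = 0.876558, PV = 1.928428
  t = 4.0000: CF_t = 2.200000, DF = 0.860214, PV = 1.892471
  t = 4.5000: CF_t = 2.200000, DF = 0.844175, PV = 1.857184
  t = 5.0000: CF_t = 2.200000, DF = 0.828434, PV = 1.822556
  t = 5.5000: CF_t = 2.200000, DF = 0.812988, PV = 1.788573
  t = 6.0000: CF_t = 2.200000, DF = 0.797829, PV = 1.755224
  t = 6.5000: CF_t = 2.200000, DF = 0.782953, PV = 1.722496
  t = 7.0000: CF_t = 102.200000, DF = 0.768354, PV = 78.525791
Price P = sum_t PV_t = 103.657567
Macaulay numerator sum_t t * PV_t:
  t * PV_t at t = 0.5000: 1.079490
  t * PV_t at t = 1.0000: 2.118724
  t * PV_t at t = 1.5000: 3.118828
  t * PV_t at t = 2.0000: 4.080900
  t * PV_t at t = 2.5000: 5.006011
  t * PV_t at t = 3.0000: 5.895204
  t * PV_t at t = 3.5000: 6.749497
  t * PV_t at t = 4.0000: 7.569884
  t * PV_t at t = 4.5000: 8.357330
  t * PV_t at t = 5.0000: 9.112779
  t * PV_t at t = 5.5000: 9.837151
  t * PV_t at t = 6.0000: 10.531342
  t * PV_t at t = 6.5000: 11.196226
  t * PV_t at t = 7.0000: 549.680537
Macaulay duration D = (sum_t t * PV_t) / P = 634.333901 / 103.657567 = 6.119514


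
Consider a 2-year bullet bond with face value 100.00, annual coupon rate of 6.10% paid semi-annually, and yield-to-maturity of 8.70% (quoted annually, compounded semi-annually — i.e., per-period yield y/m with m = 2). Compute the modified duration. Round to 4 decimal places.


Answer: Modified duration = 1.8309

Derivation:
Coupon per period c = face * coupon_rate / m = 3.050000
Periods per year m = 2; per-period yield y/m = 0.043500
Number of cashflows N = 4
Cashflows (t years, CF_t, discount factor 1/(1+y/m)^(m*t), PV):
  t = 0.5000: CF_t = 3.050000, DF = 0.958313, PV = 2.922856
  t = 1.0000: CF_t = 3.050000, DF = 0.918365, PV = 2.801012
  t = 1.5000: CF_t = 3.050000, DF = 0.880081, PV = 2.684247
  t = 2.0000: CF_t = 103.050000, DF = 0.843393, PV = 86.911688
Price P = sum_t PV_t = 95.319802
First compute Macaulay numerator sum_t t * PV_t:
  t * PV_t at t = 0.5000: 1.461428
  t * PV_t at t = 1.0000: 2.801012
  t * PV_t at t = 1.5000: 4.026371
  t * PV_t at t = 2.0000: 173.823375
Macaulay duration D = 182.112185 / 95.319802 = 1.910539
Modified duration = D / (1 + y/m) = 1.910539 / (1 + 0.043500) = 1.830895


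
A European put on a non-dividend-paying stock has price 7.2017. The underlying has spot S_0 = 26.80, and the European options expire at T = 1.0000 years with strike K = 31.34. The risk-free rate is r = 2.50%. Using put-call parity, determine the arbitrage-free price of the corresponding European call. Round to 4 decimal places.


Answer: Call price = 3.4355

Derivation:
Put-call parity: C - P = S_0 * exp(-qT) - K * exp(-rT).
S_0 * exp(-qT) = 26.8000 * 1.00000000 = 26.80000000
K * exp(-rT) = 31.3400 * 0.97530991 = 30.56621264
C = P + S*exp(-qT) - K*exp(-rT)
C = 7.2017 + 26.80000000 - 30.56621264 = 3.4355


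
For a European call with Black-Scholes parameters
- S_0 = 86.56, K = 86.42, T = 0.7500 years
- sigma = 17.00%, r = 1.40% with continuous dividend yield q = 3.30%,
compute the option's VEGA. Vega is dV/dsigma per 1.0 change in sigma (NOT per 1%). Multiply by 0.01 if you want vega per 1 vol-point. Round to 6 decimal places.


d1 = -0.0121842330; d2 = -0.1594085517
phi(d1) = 0.3989126689; exp(-qT) = 0.9755537700; exp(-rT) = 0.9895549326
Vega = S * exp(-qT) * phi(d1) * sqrt(T) = 86.5600 * 0.9755537700 * 0.3989126689 * 0.8660254038 = 29.172720

Answer: Vega = 29.172720


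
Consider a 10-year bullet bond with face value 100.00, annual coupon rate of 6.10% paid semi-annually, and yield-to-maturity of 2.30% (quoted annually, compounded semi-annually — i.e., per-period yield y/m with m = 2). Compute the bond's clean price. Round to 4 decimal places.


Answer: Price = 133.7742

Derivation:
Coupon per period c = face * coupon_rate / m = 3.050000
Periods per year m = 2; per-period yield y/m = 0.011500
Number of cashflows N = 20
Cashflows (t years, CF_t, discount factor 1/(1+y/m)^(m*t), PV):
  t = 0.5000: CF_t = 3.050000, DF = 0.988631, PV = 3.015324
  t = 1.0000: CF_t = 3.050000, DF = 0.977391, PV = 2.981042
  t = 1.5000: CF_t = 3.050000, DF = 0.966279, PV = 2.947150
  t = 2.0000: CF_t = 3.050000, DF = 0.955293, PV = 2.913643
  t = 2.5000: CF_t = 3.050000, DF = 0.944432, PV = 2.880517
  t = 3.0000: CF_t = 3.050000, DF = 0.933694, PV = 2.847767
  t = 3.5000: CF_t = 3.050000, DF = 0.923079, PV = 2.815390
  t = 4.0000: CF_t = 3.050000, DF = 0.912584, PV = 2.783382
  t = 4.5000: CF_t = 3.050000, DF = 0.902209, PV = 2.751737
  t = 5.0000: CF_t = 3.050000, DF = 0.891951, PV = 2.720451
  t = 5.5000: CF_t = 3.050000, DF = 0.881810, PV = 2.689522
  t = 6.0000: CF_t = 3.050000, DF = 0.871785, PV = 2.658944
  t = 6.5000: CF_t = 3.050000, DF = 0.861873, PV = 2.628714
  t = 7.0000: CF_t = 3.050000, DF = 0.852075, PV = 2.598827
  t = 7.5000: CF_t = 3.050000, DF = 0.842387, PV = 2.569281
  t = 8.0000: CF_t = 3.050000, DF = 0.832810, PV = 2.540070
  t = 8.5000: CF_t = 3.050000, DF = 0.823341, PV = 2.511191
  t = 9.0000: CF_t = 3.050000, DF = 0.813981, PV = 2.482641
  t = 9.5000: CF_t = 3.050000, DF = 0.804726, PV = 2.454415
  t = 10.0000: CF_t = 103.050000, DF = 0.795577, PV = 81.984217
Price P = sum_t PV_t = 133.774223


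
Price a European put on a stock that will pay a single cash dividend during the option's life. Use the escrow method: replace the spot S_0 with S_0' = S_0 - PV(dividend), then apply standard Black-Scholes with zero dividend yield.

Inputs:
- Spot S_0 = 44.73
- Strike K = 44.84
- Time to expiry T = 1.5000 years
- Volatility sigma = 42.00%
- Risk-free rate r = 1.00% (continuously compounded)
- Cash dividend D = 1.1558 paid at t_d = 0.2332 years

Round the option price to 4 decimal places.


Answer: Price = 9.2062

Derivation:
PV(D) = D * exp(-r * t_d) = 1.1558 * 0.99767072 = 1.15310781
S_0' = S_0 - PV(D) = 44.7300 - 1.15310781 = 43.57689219
d1 = (ln(S_0'/K) + (r + sigma^2/2)*T) / (sigma*sqrt(T)) = 0.23080884
d2 = d1 - sigma*sqrt(T) = -0.28358401
exp(-rT) = 0.98511194
N(-d1) = 0.40873166; N(-d2) = 0.61163540
P = K * exp(-rT) * N(-d2) - S_0' * N(-d1) = 44.8400 * 0.98511194 * 0.61163540 - 43.57689219 * 0.40873166 = 9.2062


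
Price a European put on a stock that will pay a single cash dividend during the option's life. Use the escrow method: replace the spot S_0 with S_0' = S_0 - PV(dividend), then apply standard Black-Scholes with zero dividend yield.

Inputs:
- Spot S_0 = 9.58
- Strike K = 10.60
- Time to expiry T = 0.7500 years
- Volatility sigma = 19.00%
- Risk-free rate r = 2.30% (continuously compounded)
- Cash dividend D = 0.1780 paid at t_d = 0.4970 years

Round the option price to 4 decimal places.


PV(D) = D * exp(-r * t_d) = 0.1780 * 0.98863409 = 0.17597687
S_0' = S_0 - PV(D) = 9.5800 - 0.17597687 = 9.40402313
d1 = (ln(S_0'/K) + (r + sigma^2/2)*T) / (sigma*sqrt(T)) = -0.54045400
d2 = d1 - sigma*sqrt(T) = -0.70499883
exp(-rT) = 0.98289793
N(-d1) = 0.70555801; N(-d2) = 0.75959452
P = K * exp(-rT) * N(-d2) - S_0' * N(-d1) = 10.6000 * 0.98289793 * 0.75959452 - 9.40402313 * 0.70555801 = 1.2789

Answer: Price = 1.2789


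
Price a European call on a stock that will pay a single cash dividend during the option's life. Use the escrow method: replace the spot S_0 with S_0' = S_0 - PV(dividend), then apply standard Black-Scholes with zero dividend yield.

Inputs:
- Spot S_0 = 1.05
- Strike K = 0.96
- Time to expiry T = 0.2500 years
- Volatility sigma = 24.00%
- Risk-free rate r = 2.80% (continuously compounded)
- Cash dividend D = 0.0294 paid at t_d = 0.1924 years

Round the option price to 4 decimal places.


PV(D) = D * exp(-r * t_d) = 0.0294 * 0.99462728 = 0.02924204
S_0' = S_0 - PV(D) = 1.0500 - 0.02924204 = 1.02075796
d1 = (ln(S_0'/K) + (r + sigma^2/2)*T) / (sigma*sqrt(T)) = 0.62972868
d2 = d1 - sigma*sqrt(T) = 0.50972868
exp(-rT) = 0.99302444
N(d1) = 0.73556394; N(d2) = 0.69487922
C = S_0' * N(d1) - K * exp(-rT) * N(d2) = 1.02075796 * 0.73556394 - 0.9600 * 0.99302444 * 0.69487922 = 0.0884

Answer: Price = 0.0884


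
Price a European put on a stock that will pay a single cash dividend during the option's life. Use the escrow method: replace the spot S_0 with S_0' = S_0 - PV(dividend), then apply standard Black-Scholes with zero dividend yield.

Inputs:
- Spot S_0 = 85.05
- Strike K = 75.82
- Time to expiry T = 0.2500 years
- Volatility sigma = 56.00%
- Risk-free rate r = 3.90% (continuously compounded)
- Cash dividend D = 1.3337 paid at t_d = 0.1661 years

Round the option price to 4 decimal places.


Answer: Price = 5.1762

Derivation:
PV(D) = D * exp(-r * t_d) = 1.3337 * 0.99354304 = 1.32508835
S_0' = S_0 - PV(D) = 85.0500 - 1.32508835 = 83.72491165
d1 = (ln(S_0'/K) + (r + sigma^2/2)*T) / (sigma*sqrt(T)) = 0.52901590
d2 = d1 - sigma*sqrt(T) = 0.24901590
exp(-rT) = 0.99029738
N(-d1) = 0.29839721; N(-d2) = 0.40167424
P = K * exp(-rT) * N(-d2) - S_0' * N(-d1) = 75.8200 * 0.99029738 * 0.40167424 - 83.72491165 * 0.29839721 = 5.1762


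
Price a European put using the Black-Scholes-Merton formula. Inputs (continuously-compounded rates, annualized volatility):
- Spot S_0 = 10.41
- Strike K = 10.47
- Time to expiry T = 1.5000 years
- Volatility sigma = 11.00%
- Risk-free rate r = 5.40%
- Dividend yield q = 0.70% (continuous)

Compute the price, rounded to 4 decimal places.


Answer: Price = 0.2736

Derivation:
d1 = (ln(S/K) + (r - q + 0.5*sigma^2) * T) / (sigma * sqrt(T)) = 0.54800176
d2 = d1 - sigma * sqrt(T) = 0.41327982
exp(-rT) = 0.92219369; exp(-qT) = 0.98955493
P = K * exp(-rT) * N(-d2) - S_0 * exp(-qT) * N(-d1)
N(-d1) = 0.29184535; N(-d2) = 0.33970081
P = 10.4700 * 0.92219369 * 0.33970081 - 10.4100 * 0.98955493 * 0.29184535 = 0.2736


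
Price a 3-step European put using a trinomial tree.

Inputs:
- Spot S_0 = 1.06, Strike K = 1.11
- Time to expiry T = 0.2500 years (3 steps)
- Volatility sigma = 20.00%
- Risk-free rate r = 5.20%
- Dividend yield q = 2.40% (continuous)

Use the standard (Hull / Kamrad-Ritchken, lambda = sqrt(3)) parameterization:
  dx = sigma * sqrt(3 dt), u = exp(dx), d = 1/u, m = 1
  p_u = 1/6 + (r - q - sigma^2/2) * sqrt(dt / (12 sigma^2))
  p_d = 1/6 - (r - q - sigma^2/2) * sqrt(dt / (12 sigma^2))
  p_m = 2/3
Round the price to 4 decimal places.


Answer: Price = V(0,0) = 0.0687

Derivation:
dt = T/N = 0.083333; dx = sigma*sqrt(3*dt) = 0.100000
u = exp(dx) = 1.105171; d = 1/u = 0.904837
p_u = 0.170000, p_m = 0.666667, p_d = 0.163333
Discount per step: exp(-r*dt) = 0.995676
Stock lattice S(k, j) with j the centered position index:
  k=0: S(0,+0) = 1.0600
  k=1: S(1,-1) = 0.9591; S(1,+0) = 1.0600; S(1,+1) = 1.1715
  k=2: S(2,-2) = 0.8679; S(2,-1) = 0.9591; S(2,+0) = 1.0600; S(2,+1) = 1.1715; S(2,+2) = 1.2947
  k=3: S(3,-3) = 0.7853; S(3,-2) = 0.8679; S(3,-1) = 0.9591; S(3,+0) = 1.0600; S(3,+1) = 1.1715; S(3,+2) = 1.2947; S(3,+3) = 1.4309
Terminal payoffs V(N, j) = max(K - S_T, 0):
  V(3,-3) = 0.324733; V(3,-2) = 0.242145; V(3,-1) = 0.150872; V(3,+0) = 0.050000; V(3,+1) = 0.000000; V(3,+2) = 0.000000; V(3,+3) = 0.000000
Backward induction: V(k, j) = exp(-r*dt) * [p_u * V(k+1, j+1) + p_m * V(k+1, j) + p_d * V(k+1, j-1)]
  V(2,-2) = exp(-r*dt) * [p_u*0.150872 + p_m*0.242145 + p_d*0.324733] = 0.239080
  V(2,-1) = exp(-r*dt) * [p_u*0.050000 + p_m*0.150872 + p_d*0.242145] = 0.147989
  V(2,+0) = exp(-r*dt) * [p_u*0.000000 + p_m*0.050000 + p_d*0.150872] = 0.057725
  V(2,+1) = exp(-r*dt) * [p_u*0.000000 + p_m*0.000000 + p_d*0.050000] = 0.008131
  V(2,+2) = exp(-r*dt) * [p_u*0.000000 + p_m*0.000000 + p_d*0.000000] = 0.000000
  V(1,-1) = exp(-r*dt) * [p_u*0.057725 + p_m*0.147989 + p_d*0.239080] = 0.146885
  V(1,+0) = exp(-r*dt) * [p_u*0.008131 + p_m*0.057725 + p_d*0.147989] = 0.063760
  V(1,+1) = exp(-r*dt) * [p_u*0.000000 + p_m*0.008131 + p_d*0.057725] = 0.014785
  V(0,+0) = exp(-r*dt) * [p_u*0.014785 + p_m*0.063760 + p_d*0.146885] = 0.068713


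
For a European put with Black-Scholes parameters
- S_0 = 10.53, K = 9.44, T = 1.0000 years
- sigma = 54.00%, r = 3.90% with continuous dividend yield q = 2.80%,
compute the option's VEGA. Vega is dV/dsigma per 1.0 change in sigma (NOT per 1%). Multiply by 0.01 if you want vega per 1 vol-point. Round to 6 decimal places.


d1 = 0.4927265666; d2 = -0.0472734334
phi(d1) = 0.3533386732; exp(-qT) = 0.9723883668; exp(-rT) = 0.9617507091
Vega = S * exp(-qT) * phi(d1) * sqrt(T) = 10.5300 * 0.9723883668 * 0.3533386732 * 1.0000000000 = 3.617923

Answer: Vega = 3.617923


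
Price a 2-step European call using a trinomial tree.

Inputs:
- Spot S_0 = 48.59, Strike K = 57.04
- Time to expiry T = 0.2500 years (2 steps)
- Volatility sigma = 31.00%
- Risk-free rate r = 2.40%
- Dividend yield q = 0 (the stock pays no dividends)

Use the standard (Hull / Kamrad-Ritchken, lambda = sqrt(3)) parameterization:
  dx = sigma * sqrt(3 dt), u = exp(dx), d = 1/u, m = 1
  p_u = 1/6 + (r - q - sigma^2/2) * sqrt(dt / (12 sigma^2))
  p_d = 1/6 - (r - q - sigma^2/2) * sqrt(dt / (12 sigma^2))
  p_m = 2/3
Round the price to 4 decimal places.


Answer: Price = V(0,0) = 0.7097

Derivation:
dt = T/N = 0.125000; dx = sigma*sqrt(3*dt) = 0.189835
u = exp(dx) = 1.209051; d = 1/u = 0.827095
p_u = 0.158749, p_m = 0.666667, p_d = 0.174585
Discount per step: exp(-r*dt) = 0.997004
Stock lattice S(k, j) with j the centered position index:
  k=0: S(0,+0) = 48.5900
  k=1: S(1,-1) = 40.1886; S(1,+0) = 48.5900; S(1,+1) = 58.7478
  k=2: S(2,-2) = 33.2398; S(2,-1) = 40.1886; S(2,+0) = 48.5900; S(2,+1) = 58.7478; S(2,+2) = 71.0290
Terminal payoffs V(N, j) = max(S_T - K, 0):
  V(2,-2) = 0.000000; V(2,-1) = 0.000000; V(2,+0) = 0.000000; V(2,+1) = 1.707771; V(2,+2) = 13.989029
Backward induction: V(k, j) = exp(-r*dt) * [p_u * V(k+1, j+1) + p_m * V(k+1, j) + p_d * V(k+1, j-1)]
  V(1,-1) = exp(-r*dt) * [p_u*0.000000 + p_m*0.000000 + p_d*0.000000] = 0.000000
  V(1,+0) = exp(-r*dt) * [p_u*1.707771 + p_m*0.000000 + p_d*0.000000] = 0.270294
  V(1,+1) = exp(-r*dt) * [p_u*13.989029 + p_m*1.707771 + p_d*0.000000] = 3.349190
  V(0,+0) = exp(-r*dt) * [p_u*3.349190 + p_m*0.270294 + p_d*0.000000] = 0.709743


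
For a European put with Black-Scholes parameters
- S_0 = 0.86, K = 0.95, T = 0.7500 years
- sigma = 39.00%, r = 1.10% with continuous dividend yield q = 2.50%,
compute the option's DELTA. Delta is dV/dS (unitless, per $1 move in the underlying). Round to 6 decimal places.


d1 = -0.1568974385; d2 = -0.4946473460
phi(d1) = 0.3940620336; exp(-qT) = 0.9814246877; exp(-rT) = 0.9917839379
N(-d1) = 0.5623371607
Delta = -exp(-qT) * N(-d1) = -0.9814246877 * 0.5623371607 = -0.551892

Answer: Delta = -0.551892


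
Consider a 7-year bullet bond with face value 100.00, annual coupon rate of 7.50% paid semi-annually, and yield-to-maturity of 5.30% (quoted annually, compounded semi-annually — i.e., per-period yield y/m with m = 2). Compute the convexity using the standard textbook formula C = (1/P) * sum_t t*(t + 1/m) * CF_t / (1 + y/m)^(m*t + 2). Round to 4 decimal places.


Coupon per period c = face * coupon_rate / m = 3.750000
Periods per year m = 2; per-period yield y/m = 0.026500
Number of cashflows N = 14
Cashflows (t years, CF_t, discount factor 1/(1+y/m)^(m*t), PV):
  t = 0.5000: CF_t = 3.750000, DF = 0.974184, PV = 3.653190
  t = 1.0000: CF_t = 3.750000, DF = 0.949035, PV = 3.558880
  t = 1.5000: CF_t = 3.750000, DF = 0.924535, PV = 3.467005
  t = 2.0000: CF_t = 3.750000, DF = 0.900667, PV = 3.377501
  t = 2.5000: CF_t = 3.750000, DF = 0.877415, PV = 3.290308
  t = 3.0000: CF_t = 3.750000, DF = 0.854764, PV = 3.205365
  t = 3.5000: CF_t = 3.750000, DF = 0.832698, PV = 3.122616
  t = 4.0000: CF_t = 3.750000, DF = 0.811201, PV = 3.042003
  t = 4.5000: CF_t = 3.750000, DF = 0.790259, PV = 2.963471
  t = 5.0000: CF_t = 3.750000, DF = 0.769858, PV = 2.886966
  t = 5.5000: CF_t = 3.750000, DF = 0.749983, PV = 2.812437
  t = 6.0000: CF_t = 3.750000, DF = 0.730622, PV = 2.739831
  t = 6.5000: CF_t = 3.750000, DF = 0.711760, PV = 2.669100
  t = 7.0000: CF_t = 103.750000, DF = 0.693385, PV = 71.938728
Price P = sum_t PV_t = 112.727401
Convexity numerator sum_t t*(t + 1/m) * CF_t / (1+y/m)^(m*t + 2):
  t = 0.5000: term = 1.733502
  t = 1.0000: term = 5.066251
  t = 1.5000: term = 9.870923
  t = 2.0000: term = 16.026827
  t = 2.5000: term = 23.419621
  t = 3.0000: term = 31.941032
  t = 3.5000: term = 41.488594
  t = 4.0000: term = 51.965395
  t = 4.5000: term = 63.279829
  t = 5.0000: term = 75.345361
  t = 5.5000: term = 88.080305
  t = 6.0000: term = 101.407604
  t = 6.5000: term = 115.254624
  t = 7.0000: term = 3584.298327
Convexity = (1/P) * sum = 4209.178194 / 112.727401 = 37.339441

Answer: Convexity = 37.3394


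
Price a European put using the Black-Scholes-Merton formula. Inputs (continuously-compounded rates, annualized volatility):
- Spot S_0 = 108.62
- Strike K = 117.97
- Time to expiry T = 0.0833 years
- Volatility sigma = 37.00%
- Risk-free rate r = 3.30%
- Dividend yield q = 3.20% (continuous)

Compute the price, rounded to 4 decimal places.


Answer: Price = 10.8348

Derivation:
d1 = (ln(S/K) + (r - q + 0.5*sigma^2) * T) / (sigma * sqrt(T)) = -0.71908177
d2 = d1 - sigma * sqrt(T) = -0.82587020
exp(-rT) = 0.99725487; exp(-qT) = 0.99733795
P = K * exp(-rT) * N(-d2) - S_0 * exp(-qT) * N(-d1)
N(-d1) = 0.76395473; N(-d2) = 0.79556114
P = 117.9700 * 0.99725487 * 0.79556114 - 108.6200 * 0.99733795 * 0.76395473 = 10.8348


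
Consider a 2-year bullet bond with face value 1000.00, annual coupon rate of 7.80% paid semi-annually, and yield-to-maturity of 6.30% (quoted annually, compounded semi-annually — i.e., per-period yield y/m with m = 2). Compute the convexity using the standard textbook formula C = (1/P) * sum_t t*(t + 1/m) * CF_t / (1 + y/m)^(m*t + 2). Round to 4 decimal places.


Coupon per period c = face * coupon_rate / m = 39.000000
Periods per year m = 2; per-period yield y/m = 0.031500
Number of cashflows N = 4
Cashflows (t years, CF_t, discount factor 1/(1+y/m)^(m*t), PV):
  t = 0.5000: CF_t = 39.000000, DF = 0.969462, PV = 37.809016
  t = 1.0000: CF_t = 39.000000, DF = 0.939856, PV = 36.654402
  t = 1.5000: CF_t = 39.000000, DF = 0.911155, PV = 35.535048
  t = 2.0000: CF_t = 1039.000000, DF = 0.883330, PV = 917.780061
Price P = sum_t PV_t = 1027.778528
Convexity numerator sum_t t*(t + 1/m) * CF_t / (1+y/m)^(m*t + 2):
  t = 0.5000: term = 17.767524
  t = 1.0000: term = 51.674816
  t = 1.5000: term = 100.193535
  t = 2.0000: term = 4312.907641
Convexity = (1/P) * sum = 4482.543516 / 1027.778528 = 4.361391

Answer: Convexity = 4.3614


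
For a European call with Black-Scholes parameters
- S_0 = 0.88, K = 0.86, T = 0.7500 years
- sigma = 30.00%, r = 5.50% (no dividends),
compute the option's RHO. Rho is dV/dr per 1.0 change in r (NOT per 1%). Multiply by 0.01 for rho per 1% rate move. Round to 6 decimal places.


d1 = 0.3771618315; d2 = 0.1173542104
phi(d1) = 0.3715528898; exp(-qT) = 1.0000000000; exp(-rT) = 0.9595892027
N(d2) = 0.5467103159
Rho = K*T*exp(-rT)*N(d2) = 0.8600 * 0.7500 * 0.9595892027 * 0.5467103159 = 0.338378

Answer: Rho = 0.338378


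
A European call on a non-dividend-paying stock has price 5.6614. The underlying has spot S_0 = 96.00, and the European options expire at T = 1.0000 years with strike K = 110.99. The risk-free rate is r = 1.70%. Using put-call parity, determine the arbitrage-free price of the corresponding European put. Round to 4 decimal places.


Answer: Put price = 18.7805

Derivation:
Put-call parity: C - P = S_0 * exp(-qT) - K * exp(-rT).
S_0 * exp(-qT) = 96.0000 * 1.00000000 = 96.00000000
K * exp(-rT) = 110.9900 * 0.98314368 = 109.11911756
P = C - S*exp(-qT) + K*exp(-rT)
P = 5.6614 - 96.00000000 + 109.11911756 = 18.7805


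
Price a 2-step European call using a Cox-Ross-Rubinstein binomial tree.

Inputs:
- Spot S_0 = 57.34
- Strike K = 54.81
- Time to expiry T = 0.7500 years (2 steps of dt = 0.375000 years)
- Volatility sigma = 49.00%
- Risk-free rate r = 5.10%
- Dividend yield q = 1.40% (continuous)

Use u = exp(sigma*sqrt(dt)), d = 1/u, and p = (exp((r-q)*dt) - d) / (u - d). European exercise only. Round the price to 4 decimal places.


Answer: Price = V(0,0) = 10.8225

Derivation:
dt = T/N = 0.375000
u = exp(sigma*sqrt(dt)) = 1.349943; d = 1/u = 0.740772
p = (exp((r-q)*dt) - d) / (u - d) = 0.448478
Discount per step: exp(-r*dt) = 0.981057
Stock lattice S(k, i) with i counting down-moves:
  k=0: S(0,0) = 57.3400
  k=1: S(1,0) = 77.4057; S(1,1) = 42.4759
  k=2: S(2,0) = 104.4934; S(2,1) = 57.3400; S(2,2) = 31.4649
Terminal payoffs V(N, i) = max(S_T - K, 0):
  V(2,0) = 49.683352; V(2,1) = 2.530000; V(2,2) = 0.000000
Backward induction: V(k, i) = exp(-r*dt) * [p * V(k+1, i) + (1-p) * V(k+1, i+1)].
  V(1,0) = exp(-r*dt) * [p*49.683352 + (1-p)*2.530000] = 23.228707
  V(1,1) = exp(-r*dt) * [p*2.530000 + (1-p)*0.000000] = 1.113155
  V(0,0) = exp(-r*dt) * [p*23.228707 + (1-p)*1.113155] = 10.822516


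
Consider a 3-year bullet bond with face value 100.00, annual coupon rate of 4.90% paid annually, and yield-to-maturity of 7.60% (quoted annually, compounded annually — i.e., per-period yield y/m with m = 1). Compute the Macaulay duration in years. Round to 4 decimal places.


Coupon per period c = face * coupon_rate / m = 4.900000
Periods per year m = 1; per-period yield y/m = 0.076000
Number of cashflows N = 3
Cashflows (t years, CF_t, discount factor 1/(1+y/m)^(m*t), PV):
  t = 1.0000: CF_t = 4.900000, DF = 0.929368, PV = 4.553903
  t = 2.0000: CF_t = 4.900000, DF = 0.863725, PV = 4.232252
  t = 3.0000: CF_t = 104.900000, DF = 0.802718, PV = 84.205154
Price P = sum_t PV_t = 92.991309
Macaulay numerator sum_t t * PV_t:
  t * PV_t at t = 1.0000: 4.553903
  t * PV_t at t = 2.0000: 8.464504
  t * PV_t at t = 3.0000: 252.615462
Macaulay duration D = (sum_t t * PV_t) / P = 265.633870 / 92.991309 = 2.856545

Answer: Macaulay duration = 2.8565 years


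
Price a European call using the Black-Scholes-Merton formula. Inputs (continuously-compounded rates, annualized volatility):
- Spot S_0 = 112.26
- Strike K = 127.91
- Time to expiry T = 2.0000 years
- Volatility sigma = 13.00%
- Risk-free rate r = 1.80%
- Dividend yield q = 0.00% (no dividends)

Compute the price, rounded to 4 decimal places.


d1 = (ln(S/K) + (r - q + 0.5*sigma^2) * T) / (sigma * sqrt(T)) = -0.42213884
d2 = d1 - sigma * sqrt(T) = -0.60598661
exp(-rT) = 0.96464029; exp(-qT) = 1.00000000
C = S_0 * exp(-qT) * N(d1) - K * exp(-rT) * N(d2)
N(d1) = 0.33646184; N(d2) = 0.27226182
C = 112.2600 * 1.00000000 * 0.33646184 - 127.9100 * 0.96464029 * 0.27226182 = 4.1776

Answer: Price = 4.1776


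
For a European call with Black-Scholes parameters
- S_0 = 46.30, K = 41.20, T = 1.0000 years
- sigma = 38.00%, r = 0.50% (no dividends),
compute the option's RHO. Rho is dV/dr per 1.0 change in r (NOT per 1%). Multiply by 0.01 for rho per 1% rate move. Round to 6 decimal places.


Answer: Rho = 22.621787

Derivation:
d1 = 0.5102729072; d2 = 0.1302729072
phi(d1) = 0.3502431144; exp(-qT) = 1.0000000000; exp(-rT) = 0.9950124792
N(d2) = 0.5518247428
Rho = K*T*exp(-rT)*N(d2) = 41.2000 * 1.0000 * 0.9950124792 * 0.5518247428 = 22.621787


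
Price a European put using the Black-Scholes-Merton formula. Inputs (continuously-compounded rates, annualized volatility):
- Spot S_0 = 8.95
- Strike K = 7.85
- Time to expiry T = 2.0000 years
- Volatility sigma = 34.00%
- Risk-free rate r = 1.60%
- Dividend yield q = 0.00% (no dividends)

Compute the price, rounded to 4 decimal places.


Answer: Price = 0.9865

Derivation:
d1 = (ln(S/K) + (r - q + 0.5*sigma^2) * T) / (sigma * sqrt(T)) = 0.57970278
d2 = d1 - sigma * sqrt(T) = 0.09887017
exp(-rT) = 0.96850658; exp(-qT) = 1.00000000
P = K * exp(-rT) * N(-d2) - S_0 * exp(-qT) * N(-d1)
N(-d1) = 0.28105753; N(-d2) = 0.46062068
P = 7.8500 * 0.96850658 * 0.46062068 - 8.9500 * 1.00000000 * 0.28105753 = 0.9865


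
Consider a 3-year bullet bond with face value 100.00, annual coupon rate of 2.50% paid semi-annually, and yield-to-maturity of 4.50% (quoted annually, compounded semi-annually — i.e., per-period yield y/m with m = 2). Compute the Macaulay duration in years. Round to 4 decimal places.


Answer: Macaulay duration = 2.9057 years

Derivation:
Coupon per period c = face * coupon_rate / m = 1.250000
Periods per year m = 2; per-period yield y/m = 0.022500
Number of cashflows N = 6
Cashflows (t years, CF_t, discount factor 1/(1+y/m)^(m*t), PV):
  t = 0.5000: CF_t = 1.250000, DF = 0.977995, PV = 1.222494
  t = 1.0000: CF_t = 1.250000, DF = 0.956474, PV = 1.195593
  t = 1.5000: CF_t = 1.250000, DF = 0.935427, PV = 1.169284
  t = 2.0000: CF_t = 1.250000, DF = 0.914843, PV = 1.143554
  t = 2.5000: CF_t = 1.250000, DF = 0.894712, PV = 1.118390
  t = 3.0000: CF_t = 101.250000, DF = 0.875024, PV = 88.596208
Price P = sum_t PV_t = 94.445523
Macaulay numerator sum_t t * PV_t:
  t * PV_t at t = 0.5000: 0.611247
  t * PV_t at t = 1.0000: 1.195593
  t * PV_t at t = 1.5000: 1.753926
  t * PV_t at t = 2.0000: 2.287108
  t * PV_t at t = 2.5000: 2.795976
  t * PV_t at t = 3.0000: 265.788623
Macaulay duration D = (sum_t t * PV_t) / P = 274.432473 / 94.445523 = 2.905722


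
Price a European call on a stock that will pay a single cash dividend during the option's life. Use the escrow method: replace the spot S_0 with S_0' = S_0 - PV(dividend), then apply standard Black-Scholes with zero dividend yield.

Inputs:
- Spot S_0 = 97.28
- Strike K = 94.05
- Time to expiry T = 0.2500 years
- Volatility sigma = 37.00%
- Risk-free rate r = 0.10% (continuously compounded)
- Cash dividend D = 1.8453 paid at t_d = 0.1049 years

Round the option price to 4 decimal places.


PV(D) = D * exp(-r * t_d) = 1.8453 * 0.99989511 = 1.84510644
S_0' = S_0 - PV(D) = 97.2800 - 1.84510644 = 95.43489356
d1 = (ln(S_0'/K) + (r + sigma^2/2)*T) / (sigma*sqrt(T)) = 0.17286603
d2 = d1 - sigma*sqrt(T) = -0.01213397
exp(-rT) = 0.99975003
N(d1) = 0.56862164; N(d2) = 0.49515937
C = S_0' * N(d1) - K * exp(-rT) * N(d2) = 95.43489356 * 0.56862164 - 94.0500 * 0.99975003 * 0.49515937 = 7.7082

Answer: Price = 7.7082


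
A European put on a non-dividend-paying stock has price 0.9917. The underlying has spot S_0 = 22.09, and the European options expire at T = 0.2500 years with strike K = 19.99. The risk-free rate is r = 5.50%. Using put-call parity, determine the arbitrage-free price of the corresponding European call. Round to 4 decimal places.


Answer: Call price = 3.3647

Derivation:
Put-call parity: C - P = S_0 * exp(-qT) - K * exp(-rT).
S_0 * exp(-qT) = 22.0900 * 1.00000000 = 22.09000000
K * exp(-rT) = 19.9900 * 0.98634410 = 19.71701855
C = P + S*exp(-qT) - K*exp(-rT)
C = 0.9917 + 22.09000000 - 19.71701855 = 3.3647


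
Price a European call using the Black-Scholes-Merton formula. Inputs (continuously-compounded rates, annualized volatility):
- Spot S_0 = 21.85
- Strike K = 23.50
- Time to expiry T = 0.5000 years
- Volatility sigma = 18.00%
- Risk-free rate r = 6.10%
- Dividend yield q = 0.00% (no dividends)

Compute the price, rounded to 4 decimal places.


d1 = (ln(S/K) + (r - q + 0.5*sigma^2) * T) / (sigma * sqrt(T)) = -0.26869665
d2 = d1 - sigma * sqrt(T) = -0.39597587
exp(-rT) = 0.96996043; exp(-qT) = 1.00000000
C = S_0 * exp(-qT) * N(d1) - K * exp(-rT) * N(d2)
N(d1) = 0.39408157; N(d2) = 0.34606142
C = 21.8500 * 1.00000000 * 0.39408157 - 23.5000 * 0.96996043 * 0.34606142 = 0.7225

Answer: Price = 0.7225


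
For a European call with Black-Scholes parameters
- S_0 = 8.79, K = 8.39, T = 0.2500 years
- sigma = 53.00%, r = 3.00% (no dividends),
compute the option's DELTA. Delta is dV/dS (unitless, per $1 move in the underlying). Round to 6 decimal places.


d1 = 0.3365535518; d2 = 0.0715535518
phi(d1) = 0.3769764050; exp(-qT) = 1.0000000000; exp(-rT) = 0.9925280548
N(d1) = 0.6317732621
Delta = exp(-qT) * N(d1) = 1.0000000000 * 0.6317732621 = 0.631773

Answer: Delta = 0.631773


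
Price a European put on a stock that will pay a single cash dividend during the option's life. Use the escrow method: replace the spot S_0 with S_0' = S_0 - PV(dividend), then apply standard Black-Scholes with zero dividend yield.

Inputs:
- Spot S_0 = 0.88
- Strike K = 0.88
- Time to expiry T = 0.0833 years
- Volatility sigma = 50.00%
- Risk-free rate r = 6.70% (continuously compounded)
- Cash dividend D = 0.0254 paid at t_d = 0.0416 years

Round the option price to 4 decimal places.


PV(D) = D * exp(-r * t_d) = 0.0254 * 0.99721668 = 0.02532930
S_0' = S_0 - PV(D) = 0.8800 - 0.02532930 = 0.85467070
d1 = (ln(S_0'/K) + (r + sigma^2/2)*T) / (sigma*sqrt(T)) = -0.09155417
d2 = d1 - sigma*sqrt(T) = -0.23586287
exp(-rT) = 0.99443445
N(-d1) = 0.53647387; N(-d2) = 0.59323046
P = K * exp(-rT) * N(-d2) - S_0' * N(-d1) = 0.8800 * 0.99443445 * 0.59323046 - 0.85467070 * 0.53647387 = 0.0606

Answer: Price = 0.0606
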